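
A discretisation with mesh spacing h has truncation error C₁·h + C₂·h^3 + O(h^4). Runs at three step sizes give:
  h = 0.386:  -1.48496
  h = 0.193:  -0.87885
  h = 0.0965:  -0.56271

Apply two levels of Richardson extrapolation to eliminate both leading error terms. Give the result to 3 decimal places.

First eliminate the h term (factor 2^1 = 2):
  B₁ = (2·(-0.87885) − (-1.48496))/1 = -0.27274
  B₂ = (2·(-0.56271) − (-0.87885))/1 = -0.24657
Then eliminate the h^3 term (factor 2^3 = 8):
  (8·(-0.24657) − (-0.27274))/7 = -0.24283

-0.243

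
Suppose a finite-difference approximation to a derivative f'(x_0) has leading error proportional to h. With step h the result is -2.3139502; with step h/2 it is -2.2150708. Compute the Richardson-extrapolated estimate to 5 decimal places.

The leading error scales as h; refining by a factor of 2 reduces it by 2^1 = 2.
Extrapolated value = (2·A(h/2) − A(h)) / (2 − 1)
= (2·(-2.2150708) − (-2.3139502)) / 1
= -2.1161914 / 1 = -2.1161914

-2.11619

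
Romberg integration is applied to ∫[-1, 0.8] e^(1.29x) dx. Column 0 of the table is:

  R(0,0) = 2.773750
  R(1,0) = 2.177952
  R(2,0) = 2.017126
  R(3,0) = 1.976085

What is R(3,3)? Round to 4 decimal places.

1.9623

R(1,1) = (4·2.177952 − 2.773750) / 3 = 1.979353
R(2,1) = 2.017126 + (2.017126 − 2.177952)/3 = 1.963517
R(3,1) = (4·1.976085 − 2.017126) / 3 = 1.962405
R(2,2) = 1.963517 + (1.963517 − 1.979353)/15 = 1.962461
R(3,2) = 1.962405 + (1.962405 − 1.963517)/15 = 1.962331
R(3,3) = 1.962331 + (1.962331 − 1.962461)/63 = 1.962329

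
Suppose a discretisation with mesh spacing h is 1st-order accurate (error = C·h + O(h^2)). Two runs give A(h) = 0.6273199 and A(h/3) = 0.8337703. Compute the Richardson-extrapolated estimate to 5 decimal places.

0.93700

The leading error scales as h; refining by a factor of 3 reduces it by 3^1 = 3.
Extrapolated value = (3·A(h/3) − A(h)) / (3 − 1)
= (3·0.8337703 − 0.6273199) / 2
= 1.8739910 / 2 = 0.9369955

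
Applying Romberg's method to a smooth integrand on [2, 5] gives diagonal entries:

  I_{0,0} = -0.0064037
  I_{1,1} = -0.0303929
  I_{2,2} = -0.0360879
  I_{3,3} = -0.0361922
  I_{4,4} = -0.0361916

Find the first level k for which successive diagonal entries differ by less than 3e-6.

|I_{1,1} − I_{0,0}| = 0.0239892 ≥ 3e-6
|I_{2,2} − I_{1,1}| = 0.0056950 ≥ 3e-6
|I_{3,3} − I_{2,2}| = 0.0001043 ≥ 3e-6
|I_{4,4} − I_{3,3}| = 0.0000006 < 3e-6

k = 4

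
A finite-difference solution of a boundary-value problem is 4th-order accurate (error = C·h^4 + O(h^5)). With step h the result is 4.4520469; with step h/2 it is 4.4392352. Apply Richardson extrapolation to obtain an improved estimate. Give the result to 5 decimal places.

The leading error scales as h^4; refining by a factor of 2 reduces it by 2^4 = 16.
Extrapolated value = (16·A(h/2) − A(h)) / (16 − 1)
= (16·4.4392352 − 4.4520469) / 15
= 66.5757163 / 15 = 4.4383811

4.43838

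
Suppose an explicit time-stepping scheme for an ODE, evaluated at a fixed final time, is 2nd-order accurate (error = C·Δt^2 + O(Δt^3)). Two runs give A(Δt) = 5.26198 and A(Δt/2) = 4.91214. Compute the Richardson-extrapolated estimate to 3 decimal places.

4.796

Extrapolated value = (4·A(Δt/2) − A(Δt)) / (4 − 1)
= (4·4.91214 − 5.26198) / 3
= 14.38658 / 3 = 4.79553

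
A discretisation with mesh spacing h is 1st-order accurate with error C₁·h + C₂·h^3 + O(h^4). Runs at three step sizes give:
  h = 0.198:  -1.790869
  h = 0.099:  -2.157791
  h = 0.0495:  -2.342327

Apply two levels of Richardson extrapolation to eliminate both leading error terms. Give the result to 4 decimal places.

-2.5272

First eliminate the h term (factor 2^1 = 2):
  B₁ = (2·(-2.157791) − (-1.790869))/1 = -2.524713
  B₂ = (2·(-2.342327) − (-2.157791))/1 = -2.526863
Then eliminate the h^3 term (factor 2^3 = 8):
  (8·(-2.526863) − (-2.524713))/7 = -2.527170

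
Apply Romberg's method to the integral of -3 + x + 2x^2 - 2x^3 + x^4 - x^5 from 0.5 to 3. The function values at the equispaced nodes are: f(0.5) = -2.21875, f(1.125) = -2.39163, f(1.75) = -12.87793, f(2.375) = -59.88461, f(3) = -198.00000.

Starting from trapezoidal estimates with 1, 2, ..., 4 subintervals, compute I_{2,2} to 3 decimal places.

-98.581

I_{0,0} (trapezoid, 1 panel, h=2.5000): -250.27344
I_{1,0} (trapezoid, 2 panels, h=1.2500): -141.23413
I_{2,0} (trapezoid, 4 panels, h=0.6250): -109.53972
I_{1,1} = -141.23413 + (-141.23413 − (-250.27344))/3 = -104.88769
I_{2,1} = -109.53972 + (-109.53972 − (-141.23413))/3 = -98.97492
I_{2,2} = -98.97492 + (-98.97492 − (-104.88769))/15 = -98.58074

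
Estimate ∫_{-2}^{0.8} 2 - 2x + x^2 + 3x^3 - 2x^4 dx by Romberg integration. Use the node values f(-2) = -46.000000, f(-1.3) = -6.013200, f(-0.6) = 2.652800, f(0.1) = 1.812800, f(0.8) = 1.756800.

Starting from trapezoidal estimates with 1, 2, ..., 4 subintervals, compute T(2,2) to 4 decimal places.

-12.8265

T(0,0) (trapezoid, 1 panel, h=2.8000): -61.940480
T(1,0) (trapezoid, 2 panels, h=1.4000): -27.256320
T(2,0) (trapezoid, 4 panels, h=0.7000): -16.568440
T(1,1) = -27.256320 + (-27.256320 − (-61.940480))/3 = -15.694933
T(2,1) = -16.568440 + (-16.568440 − (-27.256320))/3 = -13.005813
T(2,2) = -13.005813 + (-13.005813 − (-15.694933))/15 = -12.826538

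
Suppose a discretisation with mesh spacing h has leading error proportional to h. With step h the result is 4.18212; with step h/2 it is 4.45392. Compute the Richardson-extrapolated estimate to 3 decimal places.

The leading error scales as h; refining by a factor of 2 reduces it by 2^1 = 2.
Extrapolated value = (2·A(h/2) − A(h)) / (2 − 1)
= (2·4.45392 − 4.18212) / 1
= 4.72572 / 1 = 4.72572

4.726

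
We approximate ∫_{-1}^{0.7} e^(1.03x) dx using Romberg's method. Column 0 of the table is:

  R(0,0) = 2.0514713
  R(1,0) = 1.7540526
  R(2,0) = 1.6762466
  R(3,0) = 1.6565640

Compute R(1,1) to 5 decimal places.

R(1,1) = (4·1.7540526 − 2.0514713) / 3 = 1.6549130

1.65491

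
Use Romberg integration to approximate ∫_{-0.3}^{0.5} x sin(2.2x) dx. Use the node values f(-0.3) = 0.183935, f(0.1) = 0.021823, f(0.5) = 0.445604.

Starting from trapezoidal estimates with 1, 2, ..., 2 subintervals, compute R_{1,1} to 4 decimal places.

0.0956

R_{0,0} (trapezoid, 1 panel, h=0.8000): 0.251816
R_{1,0} (trapezoid, 2 panels, h=0.4000): 0.134637
R_{1,1} = 0.134637 + (0.134637 − 0.251816)/3 = 0.095577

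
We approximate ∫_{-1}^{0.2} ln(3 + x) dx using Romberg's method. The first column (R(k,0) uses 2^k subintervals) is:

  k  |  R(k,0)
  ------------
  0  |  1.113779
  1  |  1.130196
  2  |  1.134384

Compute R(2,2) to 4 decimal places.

R(1,1) = (4·1.130196 − 1.113779) / 3 = 1.135668
R(2,1) = 1.134384 + (1.134384 − 1.130196)/3 = 1.135780
R(2,2) = 1.135780 + (1.135780 − 1.135668)/15 = 1.135787

1.1358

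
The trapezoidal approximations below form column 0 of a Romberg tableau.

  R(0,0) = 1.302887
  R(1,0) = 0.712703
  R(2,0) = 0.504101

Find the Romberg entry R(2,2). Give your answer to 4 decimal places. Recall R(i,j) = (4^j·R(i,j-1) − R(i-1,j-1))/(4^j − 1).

0.4291

R(1,1) = (4·0.712703 − 1.302887) / 3 = 0.515975
R(2,1) = 0.504101 + (0.504101 − 0.712703)/3 = 0.434567
R(2,2) = (16·0.434567 − 0.515975) / 15 = 0.429140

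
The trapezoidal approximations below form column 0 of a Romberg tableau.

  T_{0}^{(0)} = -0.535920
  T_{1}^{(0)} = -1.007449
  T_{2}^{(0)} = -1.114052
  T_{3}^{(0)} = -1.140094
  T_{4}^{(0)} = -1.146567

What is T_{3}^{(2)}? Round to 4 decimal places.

-1.1487

T_{2}^{(1)} = (4·(-1.114052) − (-1.007449)) / 3 = -1.149586
T_{3}^{(1)} = (4·(-1.140094) − (-1.114052)) / 3 = -1.148775
T_{3}^{(2)} = -1.148775 + (-1.148775 − (-1.149586))/15 = -1.148721
(Column j=1 coincides with Simpson's rule on the same nodes.)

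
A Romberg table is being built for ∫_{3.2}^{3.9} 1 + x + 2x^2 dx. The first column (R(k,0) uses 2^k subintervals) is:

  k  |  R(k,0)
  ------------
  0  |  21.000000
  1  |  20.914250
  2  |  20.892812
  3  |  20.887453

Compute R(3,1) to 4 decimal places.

20.8857

Richardson extrapolation on the trapezoidal column (denominator 4−1=3):
R(3,1) = 20.887453 + (20.887453 − 20.892812)/3 = 20.885667
(Column j=1 coincides with Simpson's rule on the same nodes.)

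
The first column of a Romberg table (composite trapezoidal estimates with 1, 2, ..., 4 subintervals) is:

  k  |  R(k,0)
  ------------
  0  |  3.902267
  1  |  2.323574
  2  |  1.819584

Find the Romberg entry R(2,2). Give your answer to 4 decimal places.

1.6419

Richardson extrapolation on the trapezoidal column (denominator 4−1=3):
R(1,1) = 2.323574 + (2.323574 − 3.902267)/3 = 1.797343
R(2,1) = 1.819584 + (1.819584 − 2.323574)/3 = 1.651587
R(2,2) = 1.651587 + (1.651587 − 1.797343)/15 = 1.641870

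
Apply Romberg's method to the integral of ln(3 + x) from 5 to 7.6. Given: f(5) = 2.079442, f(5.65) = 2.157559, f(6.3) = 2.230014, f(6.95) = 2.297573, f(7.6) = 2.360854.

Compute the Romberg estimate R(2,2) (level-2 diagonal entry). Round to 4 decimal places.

R(0,0) (trapezoid, 1 panel, h=2.6000): 5.772385
R(1,0) (trapezoid, 2 panels, h=1.3000): 5.785211
R(2,0) (trapezoid, 4 panels, h=0.6500): 5.788441
R(1,1) = 5.785211 + (5.785211 − 5.772385)/3 = 5.789486
R(2,1) = 5.788441 + (5.788441 − 5.785211)/3 = 5.789518
R(2,2) = 5.789518 + (5.789518 − 5.789486)/15 = 5.789520

5.7895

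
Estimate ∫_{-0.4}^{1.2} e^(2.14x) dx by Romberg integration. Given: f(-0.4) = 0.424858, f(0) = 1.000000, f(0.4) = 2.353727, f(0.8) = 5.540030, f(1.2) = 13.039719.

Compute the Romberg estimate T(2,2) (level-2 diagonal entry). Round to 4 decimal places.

T(0,0) (trapezoid, 1 panel, h=1.6000): 10.771662
T(1,0) (trapezoid, 2 panels, h=0.8000): 7.268812
T(2,0) (trapezoid, 4 panels, h=0.4000): 6.250418
T(1,1) = 7.268812 + (7.268812 − 10.771662)/3 = 6.101195
T(2,1) = 6.250418 + (6.250418 − 7.268812)/3 = 5.910953
T(2,2) = 5.910953 + (5.910953 − 6.101195)/15 = 5.898270

5.8983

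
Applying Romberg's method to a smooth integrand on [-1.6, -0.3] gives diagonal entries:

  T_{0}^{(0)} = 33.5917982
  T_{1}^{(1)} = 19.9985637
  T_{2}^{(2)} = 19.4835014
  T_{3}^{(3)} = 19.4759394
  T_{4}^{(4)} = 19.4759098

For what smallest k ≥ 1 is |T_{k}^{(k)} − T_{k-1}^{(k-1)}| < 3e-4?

|T_{1}^{(1)} − T_{0}^{(0)}| = 13.5932345 ≥ 3e-4
|T_{2}^{(2)} − T_{1}^{(1)}| = 0.5150623 ≥ 3e-4
|T_{3}^{(3)} − T_{2}^{(2)}| = 0.0075620 ≥ 3e-4
|T_{4}^{(4)} − T_{3}^{(3)}| = 0.0000296 < 3e-4

k = 4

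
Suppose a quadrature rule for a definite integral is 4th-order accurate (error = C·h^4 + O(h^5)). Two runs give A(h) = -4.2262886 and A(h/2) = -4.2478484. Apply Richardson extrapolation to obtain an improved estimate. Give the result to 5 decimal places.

The leading error scales as h^4; refining by a factor of 2 reduces it by 2^4 = 16.
Extrapolated value = (16·A(h/2) − A(h)) / (16 − 1)
= (16·(-4.2478484) − (-4.2262886)) / 15
= -63.7392858 / 15 = -4.2492857

-4.24929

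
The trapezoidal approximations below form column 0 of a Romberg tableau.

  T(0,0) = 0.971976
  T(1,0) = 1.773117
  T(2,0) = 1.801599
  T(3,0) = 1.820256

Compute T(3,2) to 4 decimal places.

1.8275

Richardson extrapolation on the trapezoidal column (denominator 4−1=3):
T(2,1) = (4·1.801599 − 1.773117) / 3 = 1.811093
T(3,1) = (4·1.820256 − 1.801599) / 3 = 1.826475
T(3,2) = (16·1.826475 − 1.811093) / 15 = 1.827500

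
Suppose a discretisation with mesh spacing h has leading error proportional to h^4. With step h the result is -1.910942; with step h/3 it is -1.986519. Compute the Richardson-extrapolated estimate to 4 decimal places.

The leading error scales as h^4; refining by a factor of 3 reduces it by 3^4 = 81.
Extrapolated value = (81·A(h/3) − A(h)) / (81 − 1)
= (81·(-1.986519) − (-1.910942)) / 80
= -158.997097 / 80 = -1.987464

-1.9875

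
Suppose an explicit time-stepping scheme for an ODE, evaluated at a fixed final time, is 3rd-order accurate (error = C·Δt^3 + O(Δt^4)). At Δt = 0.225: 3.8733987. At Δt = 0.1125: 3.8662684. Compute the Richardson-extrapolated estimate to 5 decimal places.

3.86525

The leading error scales as Δt^3; refining by a factor of 2 reduces it by 2^3 = 8.
Extrapolated value = (8·A(Δt/2) − A(Δt)) / (8 − 1)
= (8·3.8662684 − 3.8733987) / 7
= 27.0567485 / 7 = 3.8652498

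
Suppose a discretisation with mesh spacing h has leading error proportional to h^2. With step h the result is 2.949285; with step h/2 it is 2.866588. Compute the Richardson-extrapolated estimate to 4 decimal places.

2.8390

The leading error scales as h^2; refining by a factor of 2 reduces it by 2^2 = 4.
Extrapolated value = (4·A(h/2) − A(h)) / (4 − 1)
= (4·2.866588 − 2.949285) / 3
= 8.517067 / 3 = 2.839022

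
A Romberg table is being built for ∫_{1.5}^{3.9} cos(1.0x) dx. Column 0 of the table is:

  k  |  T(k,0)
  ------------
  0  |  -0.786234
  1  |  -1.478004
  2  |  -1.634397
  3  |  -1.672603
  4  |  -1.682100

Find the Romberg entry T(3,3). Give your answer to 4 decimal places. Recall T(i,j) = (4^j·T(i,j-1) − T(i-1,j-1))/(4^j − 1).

Richardson extrapolation on the trapezoidal column (denominator 4−1=3):
T(1,1) = (4·(-1.478004) − (-0.786234)) / 3 = -1.708594
T(2,1) = -1.634397 + (-1.634397 − (-1.478004))/3 = -1.686528
T(3,1) = (4·(-1.672603) − (-1.634397)) / 3 = -1.685338
T(2,2) = (16·(-1.686528) − (-1.708594)) / 15 = -1.685057
T(3,2) = (16·(-1.685338) − (-1.686528)) / 15 = -1.685259
T(3,3) = -1.685259 + (-1.685259 − (-1.685057))/63 = -1.685262

-1.6853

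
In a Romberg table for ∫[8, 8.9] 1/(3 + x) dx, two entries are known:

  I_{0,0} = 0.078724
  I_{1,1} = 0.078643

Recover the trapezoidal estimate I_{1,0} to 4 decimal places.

From I_{1,1} = (4·I_{1,0} − I_{0,0})/3, solve for I_{1,0}:
4·I_{1,0} = 3·0.078643 + 0.078724 = 0.314653
I_{1,0} = 0.078663

0.0787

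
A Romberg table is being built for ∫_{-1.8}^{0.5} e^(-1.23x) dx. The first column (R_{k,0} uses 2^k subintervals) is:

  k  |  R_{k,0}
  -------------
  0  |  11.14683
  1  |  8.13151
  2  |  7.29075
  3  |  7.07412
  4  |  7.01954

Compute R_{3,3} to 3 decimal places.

7.001

Richardson extrapolation on the trapezoidal column (denominator 4−1=3):
R_{1,1} = 8.13151 + (8.13151 − 11.14683)/3 = 7.12640
R_{2,1} = 7.29075 + (7.29075 − 8.13151)/3 = 7.01050
R_{3,1} = 7.07412 + (7.07412 − 7.29075)/3 = 7.00191
R_{2,2} = 7.01050 + (7.01050 − 7.12640)/15 = 7.00277
R_{3,2} = (16·7.00191 − 7.01050) / 15 = 7.00134
R_{3,3} = 7.00134 + (7.00134 − 7.00277)/63 = 7.00132
(Column j=1 coincides with Simpson's rule on the same nodes.)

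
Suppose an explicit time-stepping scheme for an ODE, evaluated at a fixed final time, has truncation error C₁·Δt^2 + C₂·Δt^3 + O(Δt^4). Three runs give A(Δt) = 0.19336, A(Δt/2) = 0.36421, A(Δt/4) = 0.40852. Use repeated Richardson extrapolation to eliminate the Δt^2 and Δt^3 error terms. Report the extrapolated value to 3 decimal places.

0.424

First eliminate the Δt^2 term (factor 2^2 = 4):
  B₁ = (4·0.36421 − 0.19336)/3 = 0.42116
  B₂ = (4·0.40852 − 0.36421)/3 = 0.42329
Then eliminate the Δt^3 term (factor 2^3 = 8):
  (8·0.42329 − 0.42116)/7 = 0.42359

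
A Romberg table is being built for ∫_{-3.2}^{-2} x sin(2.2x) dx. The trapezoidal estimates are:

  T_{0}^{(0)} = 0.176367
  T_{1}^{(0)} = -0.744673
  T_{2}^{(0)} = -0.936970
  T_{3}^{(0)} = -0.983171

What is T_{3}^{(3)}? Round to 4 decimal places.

Richardson extrapolation on the trapezoidal column (denominator 4−1=3):
T_{1}^{(1)} = -0.744673 + (-0.744673 − 0.176367)/3 = -1.051686
T_{2}^{(1)} = (4·(-0.936970) − (-0.744673)) / 3 = -1.001069
T_{3}^{(1)} = -0.983171 + (-0.983171 − (-0.936970))/3 = -0.998571
T_{2}^{(2)} = (16·(-1.001069) − (-1.051686)) / 15 = -0.997695
T_{3}^{(2)} = -0.998571 + (-0.998571 − (-1.001069))/15 = -0.998404
T_{3}^{(3)} = (64·(-0.998404) − (-0.997695)) / 63 = -0.998415

-0.9984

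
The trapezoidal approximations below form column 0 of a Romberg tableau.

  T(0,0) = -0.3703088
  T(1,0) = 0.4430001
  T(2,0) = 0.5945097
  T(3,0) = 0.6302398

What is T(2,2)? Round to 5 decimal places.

T(1,1) = 0.4430001 + (0.4430001 − (-0.3703088))/3 = 0.7141031
T(2,1) = 0.5945097 + (0.5945097 − 0.4430001)/3 = 0.6450129
T(2,2) = 0.6450129 + (0.6450129 − 0.7141031)/15 = 0.6404069
(Column j=1 coincides with Simpson's rule on the same nodes.)

0.64041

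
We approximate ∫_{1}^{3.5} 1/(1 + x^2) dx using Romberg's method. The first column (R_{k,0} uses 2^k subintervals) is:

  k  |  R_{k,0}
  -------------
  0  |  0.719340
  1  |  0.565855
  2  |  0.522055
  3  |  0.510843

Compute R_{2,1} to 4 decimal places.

R_{2,1} = 0.522055 + (0.522055 − 0.565855)/3 = 0.507455

0.5075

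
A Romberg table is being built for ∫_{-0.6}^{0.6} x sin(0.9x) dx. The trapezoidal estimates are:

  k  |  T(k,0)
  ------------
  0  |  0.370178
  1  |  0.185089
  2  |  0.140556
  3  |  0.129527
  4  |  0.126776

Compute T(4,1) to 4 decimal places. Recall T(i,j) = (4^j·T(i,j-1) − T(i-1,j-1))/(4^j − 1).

0.1259

T(4,1) = (4·0.126776 − 0.129527) / 3 = 0.125859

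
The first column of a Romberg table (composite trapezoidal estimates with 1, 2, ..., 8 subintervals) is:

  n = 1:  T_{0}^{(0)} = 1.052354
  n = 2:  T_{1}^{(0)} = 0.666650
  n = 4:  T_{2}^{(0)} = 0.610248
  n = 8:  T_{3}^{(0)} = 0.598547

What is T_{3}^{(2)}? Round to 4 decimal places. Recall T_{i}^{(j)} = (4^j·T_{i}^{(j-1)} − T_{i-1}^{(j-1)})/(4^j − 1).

0.5949

T_{2}^{(1)} = 0.610248 + (0.610248 − 0.666650)/3 = 0.591447
T_{3}^{(1)} = 0.598547 + (0.598547 − 0.610248)/3 = 0.594647
T_{3}^{(2)} = 0.594647 + (0.594647 − 0.591447)/15 = 0.594860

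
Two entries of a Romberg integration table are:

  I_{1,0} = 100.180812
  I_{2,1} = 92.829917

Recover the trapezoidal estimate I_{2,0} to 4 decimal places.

From I_{2,1} = (4·I_{2,0} − I_{1,0})/3, solve for I_{2,0}:
4·I_{2,0} = 3·92.829917 + 100.180812 = 378.670563
I_{2,0} = 94.667641

94.6676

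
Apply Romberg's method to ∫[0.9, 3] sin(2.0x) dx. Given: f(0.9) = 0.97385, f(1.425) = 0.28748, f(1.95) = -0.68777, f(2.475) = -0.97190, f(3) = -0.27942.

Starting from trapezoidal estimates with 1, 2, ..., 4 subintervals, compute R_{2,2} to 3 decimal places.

-0.590

R_{0,0} (trapezoid, 1 panel, h=2.1000): 0.72915
R_{1,0} (trapezoid, 2 panels, h=1.0500): -0.35758
R_{2,0} (trapezoid, 4 panels, h=0.5250): -0.53811
R_{1,1} = -0.35758 + (-0.35758 − 0.72915)/3 = -0.71982
R_{2,1} = -0.53811 + (-0.53811 − (-0.35758))/3 = -0.59829
R_{2,2} = -0.59829 + (-0.59829 − (-0.71982))/15 = -0.59019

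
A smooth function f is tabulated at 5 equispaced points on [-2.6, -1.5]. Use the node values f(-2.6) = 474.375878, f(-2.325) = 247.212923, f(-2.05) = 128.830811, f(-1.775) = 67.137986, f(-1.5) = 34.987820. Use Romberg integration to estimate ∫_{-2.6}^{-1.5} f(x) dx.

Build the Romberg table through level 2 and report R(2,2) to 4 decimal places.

185.4202

R(0,0) (trapezoid, 1 panel, h=1.1000): 280.150034
R(1,0) (trapezoid, 2 panels, h=0.5500): 210.931963
R(2,0) (trapezoid, 4 panels, h=0.2750): 191.912481
R(1,1) = 210.931963 + (210.931963 − 280.150034)/3 = 187.859273
R(2,1) = 191.912481 + (191.912481 − 210.931963)/3 = 185.572654
R(2,2) = 185.572654 + (185.572654 − 187.859273)/15 = 185.420213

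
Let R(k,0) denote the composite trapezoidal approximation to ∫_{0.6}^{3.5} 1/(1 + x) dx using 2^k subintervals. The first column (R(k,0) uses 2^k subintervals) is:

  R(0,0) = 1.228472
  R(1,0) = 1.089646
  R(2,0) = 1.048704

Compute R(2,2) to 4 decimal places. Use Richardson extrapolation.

1.0345

Richardson extrapolation on the trapezoidal column (denominator 4−1=3):
R(1,1) = (4·1.089646 − 1.228472) / 3 = 1.043371
R(2,1) = (4·1.048704 − 1.089646) / 3 = 1.035057
R(2,2) = (16·1.035057 − 1.043371) / 15 = 1.034503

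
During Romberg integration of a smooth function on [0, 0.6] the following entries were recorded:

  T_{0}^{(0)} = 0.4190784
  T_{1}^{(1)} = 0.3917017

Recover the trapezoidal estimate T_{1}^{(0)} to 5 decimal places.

From T_{1}^{(1)} = (4·T_{1}^{(0)} − T_{0}^{(0)})/3, solve for T_{1}^{(0)}:
4·T_{1}^{(0)} = 3·0.3917017 + 0.4190784 = 1.5941835
T_{1}^{(0)} = 0.3985459

0.39855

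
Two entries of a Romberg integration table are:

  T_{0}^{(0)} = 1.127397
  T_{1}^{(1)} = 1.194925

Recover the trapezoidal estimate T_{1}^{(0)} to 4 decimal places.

From T_{1}^{(1)} = (4·T_{1}^{(0)} − T_{0}^{(0)})/3, solve for T_{1}^{(0)}:
4·T_{1}^{(0)} = 3·1.194925 + 1.127397 = 4.712172
T_{1}^{(0)} = 1.178043

1.1780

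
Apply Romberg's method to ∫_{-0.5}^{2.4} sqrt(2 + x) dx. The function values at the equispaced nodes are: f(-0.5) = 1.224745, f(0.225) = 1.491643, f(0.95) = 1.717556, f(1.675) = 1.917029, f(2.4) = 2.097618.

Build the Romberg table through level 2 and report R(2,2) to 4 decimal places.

R(0,0) (trapezoid, 1 panel, h=2.9000): 4.817426
R(1,0) (trapezoid, 2 panels, h=1.4500): 4.899169
R(2,0) (trapezoid, 4 panels, h=0.7250): 4.920872
R(1,1) = 4.899169 + (4.899169 − 4.817426)/3 = 4.926417
R(2,1) = 4.920872 + (4.920872 − 4.899169)/3 = 4.928106
R(2,2) = 4.928106 + (4.928106 − 4.926417)/15 = 4.928219

4.9282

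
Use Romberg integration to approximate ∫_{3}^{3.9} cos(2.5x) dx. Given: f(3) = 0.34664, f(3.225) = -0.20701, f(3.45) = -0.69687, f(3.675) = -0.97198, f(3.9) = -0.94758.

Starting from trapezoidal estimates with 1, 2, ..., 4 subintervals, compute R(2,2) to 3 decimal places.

R(0,0) (trapezoid, 1 panel, h=0.9000): -0.27042
R(1,0) (trapezoid, 2 panels, h=0.4500): -0.44880
R(2,0) (trapezoid, 4 panels, h=0.2250): -0.48967
R(1,1) = -0.44880 + (-0.44880 − (-0.27042))/3 = -0.50826
R(2,1) = -0.48967 + (-0.48967 − (-0.44880))/3 = -0.50329
R(2,2) = -0.50329 + (-0.50329 − (-0.50826))/15 = -0.50296

-0.503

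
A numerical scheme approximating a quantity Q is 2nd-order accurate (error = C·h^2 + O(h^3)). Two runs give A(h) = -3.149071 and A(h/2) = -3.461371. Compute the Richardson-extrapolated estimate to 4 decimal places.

-3.5655

Extrapolated value = (4·A(h/2) − A(h)) / (4 − 1)
= (4·(-3.461371) − (-3.149071)) / 3
= -10.696413 / 3 = -3.565471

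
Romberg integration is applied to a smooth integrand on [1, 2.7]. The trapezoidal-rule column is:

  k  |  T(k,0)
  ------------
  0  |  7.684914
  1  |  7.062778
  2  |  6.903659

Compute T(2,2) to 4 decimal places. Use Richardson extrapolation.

6.8503

Richardson extrapolation on the trapezoidal column (denominator 4−1=3):
T(1,1) = (4·7.062778 − 7.684914) / 3 = 6.855399
T(2,1) = 6.903659 + (6.903659 − 7.062778)/3 = 6.850619
T(2,2) = (16·6.850619 − 6.855399) / 15 = 6.850300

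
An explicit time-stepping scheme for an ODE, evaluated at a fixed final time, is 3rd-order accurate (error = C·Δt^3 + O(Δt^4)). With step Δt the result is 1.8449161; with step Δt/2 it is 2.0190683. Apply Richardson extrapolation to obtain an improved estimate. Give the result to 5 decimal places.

The leading error scales as Δt^3; refining by a factor of 2 reduces it by 2^3 = 8.
Extrapolated value = (8·A(Δt/2) − A(Δt)) / (8 − 1)
= (8·2.0190683 − 1.8449161) / 7
= 14.3076303 / 7 = 2.0439472

2.04395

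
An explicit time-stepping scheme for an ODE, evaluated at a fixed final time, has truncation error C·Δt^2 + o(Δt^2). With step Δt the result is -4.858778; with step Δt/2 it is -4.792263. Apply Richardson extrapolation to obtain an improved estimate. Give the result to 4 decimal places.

Extrapolated value = (4·A(Δt/2) − A(Δt)) / (4 − 1)
= (4·(-4.792263) − (-4.858778)) / 3
= -14.310274 / 3 = -4.770091

-4.7701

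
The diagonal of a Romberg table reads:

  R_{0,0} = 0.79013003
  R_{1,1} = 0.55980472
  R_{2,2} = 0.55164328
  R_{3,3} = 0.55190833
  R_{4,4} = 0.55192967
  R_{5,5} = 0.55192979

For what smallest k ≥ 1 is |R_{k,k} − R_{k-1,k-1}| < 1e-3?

|R_{1,1} − R_{0,0}| = 0.23032531 ≥ 1e-3
|R_{2,2} − R_{1,1}| = 0.00816144 ≥ 1e-3
|R_{3,3} − R_{2,2}| = 0.00026505 < 1e-3

k = 3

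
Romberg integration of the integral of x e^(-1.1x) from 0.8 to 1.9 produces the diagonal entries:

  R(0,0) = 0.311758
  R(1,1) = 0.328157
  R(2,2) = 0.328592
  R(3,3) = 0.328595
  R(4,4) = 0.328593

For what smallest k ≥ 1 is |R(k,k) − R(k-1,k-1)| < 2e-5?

k = 3

|R(1,1) − R(0,0)| = 0.016399 ≥ 2e-5
|R(2,2) − R(1,1)| = 0.000435 ≥ 2e-5
|R(3,3) − R(2,2)| = 0.000003 < 2e-5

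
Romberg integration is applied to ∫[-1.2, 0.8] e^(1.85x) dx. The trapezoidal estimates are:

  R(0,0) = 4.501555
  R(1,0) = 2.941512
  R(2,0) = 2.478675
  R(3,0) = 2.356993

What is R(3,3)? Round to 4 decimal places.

Richardson extrapolation on the trapezoidal column (denominator 4−1=3):
R(1,1) = (4·2.941512 − 4.501555) / 3 = 2.421498
R(2,1) = (4·2.478675 − 2.941512) / 3 = 2.324396
R(3,1) = (4·2.356993 − 2.478675) / 3 = 2.316432
R(2,2) = 2.324396 + (2.324396 − 2.421498)/15 = 2.317923
R(3,2) = 2.316432 + (2.316432 − 2.324396)/15 = 2.315901
R(3,3) = 2.315901 + (2.315901 − 2.317923)/63 = 2.315869

2.3159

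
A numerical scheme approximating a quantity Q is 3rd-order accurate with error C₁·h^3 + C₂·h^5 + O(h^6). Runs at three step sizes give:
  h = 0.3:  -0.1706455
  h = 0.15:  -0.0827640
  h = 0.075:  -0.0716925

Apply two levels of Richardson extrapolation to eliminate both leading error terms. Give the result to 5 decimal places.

First eliminate the h^3 term (factor 2^3 = 8):
  B₁ = (8·(-0.0827640) − (-0.1706455))/7 = -0.0702095
  B₂ = (8·(-0.0716925) − (-0.0827640))/7 = -0.0701109
Then eliminate the h^5 term (factor 2^5 = 32):
  (32·(-0.0701109) − (-0.0702095))/31 = -0.0701077

-0.07011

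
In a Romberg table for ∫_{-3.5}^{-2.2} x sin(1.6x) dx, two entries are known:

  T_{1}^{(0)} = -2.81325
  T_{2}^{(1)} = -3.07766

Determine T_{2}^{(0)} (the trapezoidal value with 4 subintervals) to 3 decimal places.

-3.012

From T_{2}^{(1)} = (4·T_{2}^{(0)} − T_{1}^{(0)})/3, solve for T_{2}^{(0)}:
4·T_{2}^{(0)} = 3·(-3.07766) + (-2.81325) = -12.04623
T_{2}^{(0)} = -3.01156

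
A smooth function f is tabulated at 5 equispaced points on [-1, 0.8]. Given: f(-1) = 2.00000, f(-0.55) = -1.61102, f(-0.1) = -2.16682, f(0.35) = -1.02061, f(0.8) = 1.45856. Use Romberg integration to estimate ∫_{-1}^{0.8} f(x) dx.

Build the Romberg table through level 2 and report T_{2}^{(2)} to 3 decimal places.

-1.720

T_{0}^{(0)} (trapezoid, 1 panel, h=1.8000): 3.11270
T_{1}^{(0)} (trapezoid, 2 panels, h=0.9000): -0.39379
T_{2}^{(0)} (trapezoid, 4 panels, h=0.4500): -1.38113
T_{1}^{(1)} = -0.39379 + (-0.39379 − 3.11270)/3 = -1.56262
T_{2}^{(1)} = -1.38113 + (-1.38113 − (-0.39379))/3 = -1.71024
T_{2}^{(2)} = -1.71024 + (-1.71024 − (-1.56262))/15 = -1.72008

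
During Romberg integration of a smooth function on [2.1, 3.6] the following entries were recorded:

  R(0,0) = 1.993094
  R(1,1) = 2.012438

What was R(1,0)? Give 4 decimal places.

2.0076

From R(1,1) = (4·R(1,0) − R(0,0))/3, solve for R(1,0):
4·R(1,0) = 3·2.012438 + 1.993094 = 8.030408
R(1,0) = 2.007602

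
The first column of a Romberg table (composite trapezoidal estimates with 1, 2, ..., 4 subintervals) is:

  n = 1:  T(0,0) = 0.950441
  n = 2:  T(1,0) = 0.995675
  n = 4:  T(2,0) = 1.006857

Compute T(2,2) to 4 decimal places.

1.0106

Richardson extrapolation on the trapezoidal column (denominator 4−1=3):
T(1,1) = (4·0.995675 − 0.950441) / 3 = 1.010753
T(2,1) = (4·1.006857 − 0.995675) / 3 = 1.010584
T(2,2) = 1.010584 + (1.010584 − 1.010753)/15 = 1.010573
(Column j=1 coincides with Simpson's rule on the same nodes.)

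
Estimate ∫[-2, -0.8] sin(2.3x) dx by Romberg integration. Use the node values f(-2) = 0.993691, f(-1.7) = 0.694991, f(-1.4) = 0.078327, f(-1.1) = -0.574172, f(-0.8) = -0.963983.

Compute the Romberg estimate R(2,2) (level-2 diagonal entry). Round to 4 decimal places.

0.0669

R(0,0) (trapezoid, 1 panel, h=1.2000): 0.017825
R(1,0) (trapezoid, 2 panels, h=0.6000): 0.055909
R(2,0) (trapezoid, 4 panels, h=0.3000): 0.064200
R(1,1) = 0.055909 + (0.055909 − 0.017825)/3 = 0.068604
R(2,1) = 0.064200 + (0.064200 − 0.055909)/3 = 0.066964
R(2,2) = 0.066964 + (0.066964 − 0.068604)/15 = 0.066855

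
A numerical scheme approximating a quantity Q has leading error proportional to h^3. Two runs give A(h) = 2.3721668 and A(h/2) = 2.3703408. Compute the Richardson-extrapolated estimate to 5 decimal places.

The leading error scales as h^3; refining by a factor of 2 reduces it by 2^3 = 8.
Extrapolated value = (8·A(h/2) − A(h)) / (8 − 1)
= (8·2.3703408 − 2.3721668) / 7
= 16.5905596 / 7 = 2.3700799

2.37008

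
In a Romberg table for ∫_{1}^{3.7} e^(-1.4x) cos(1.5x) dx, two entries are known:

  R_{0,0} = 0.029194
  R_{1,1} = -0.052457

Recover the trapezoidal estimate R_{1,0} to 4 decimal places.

-0.0320

From R_{1,1} = (4·R_{1,0} − R_{0,0})/3, solve for R_{1,0}:
4·R_{1,0} = 3·(-0.052457) + 0.029194 = -0.128177
R_{1,0} = -0.032044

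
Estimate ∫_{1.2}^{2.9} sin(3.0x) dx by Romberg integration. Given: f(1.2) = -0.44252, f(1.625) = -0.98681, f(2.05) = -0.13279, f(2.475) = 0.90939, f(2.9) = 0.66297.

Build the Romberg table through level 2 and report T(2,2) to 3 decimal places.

T(0,0) (trapezoid, 1 panel, h=1.7000): 0.18738
T(1,0) (trapezoid, 2 panels, h=0.8500): -0.01918
T(2,0) (trapezoid, 4 panels, h=0.4250): -0.04249
T(1,1) = -0.01918 + (-0.01918 − 0.18738)/3 = -0.08803
T(2,1) = -0.04249 + (-0.04249 − (-0.01918))/3 = -0.05026
T(2,2) = -0.05026 + (-0.05026 − (-0.08803))/15 = -0.04774

-0.048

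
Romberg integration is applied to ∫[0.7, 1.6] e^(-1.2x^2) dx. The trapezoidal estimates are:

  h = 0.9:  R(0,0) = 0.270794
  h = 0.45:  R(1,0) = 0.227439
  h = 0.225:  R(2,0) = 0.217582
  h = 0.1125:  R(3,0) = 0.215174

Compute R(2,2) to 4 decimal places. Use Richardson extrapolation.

0.2144

R(1,1) = (4·0.227439 − 0.270794) / 3 = 0.212987
R(2,1) = (4·0.217582 − 0.227439) / 3 = 0.214296
R(2,2) = (16·0.214296 − 0.212987) / 15 = 0.214383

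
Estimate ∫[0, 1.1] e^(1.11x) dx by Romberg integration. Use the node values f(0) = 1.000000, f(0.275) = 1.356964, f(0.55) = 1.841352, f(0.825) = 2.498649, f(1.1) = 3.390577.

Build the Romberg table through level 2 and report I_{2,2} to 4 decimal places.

2.1537

I_{0,0} (trapezoid, 1 panel, h=1.1000): 2.414817
I_{1,0} (trapezoid, 2 panels, h=0.5500): 2.220152
I_{2,0} (trapezoid, 4 panels, h=0.2750): 2.170370
I_{1,1} = 2.220152 + (2.220152 − 2.414817)/3 = 2.155264
I_{2,1} = 2.170370 + (2.170370 − 2.220152)/3 = 2.153776
I_{2,2} = 2.153776 + (2.153776 − 2.155264)/15 = 2.153677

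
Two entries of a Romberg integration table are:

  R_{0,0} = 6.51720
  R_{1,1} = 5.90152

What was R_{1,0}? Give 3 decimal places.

6.055

From R_{1,1} = (4·R_{1,0} − R_{0,0})/3, solve for R_{1,0}:
4·R_{1,0} = 3·5.90152 + 6.51720 = 24.22176
R_{1,0} = 6.05544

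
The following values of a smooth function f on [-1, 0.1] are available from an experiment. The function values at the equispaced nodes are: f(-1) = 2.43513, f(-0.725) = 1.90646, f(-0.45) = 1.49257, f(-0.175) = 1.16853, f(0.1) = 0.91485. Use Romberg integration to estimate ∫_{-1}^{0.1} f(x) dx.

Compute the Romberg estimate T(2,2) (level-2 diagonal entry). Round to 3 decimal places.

T(0,0) (trapezoid, 1 panel, h=1.1000): 1.84249
T(1,0) (trapezoid, 2 panels, h=0.5500): 1.74216
T(2,0) (trapezoid, 4 panels, h=0.2750): 1.71670
T(1,1) = 1.74216 + (1.74216 − 1.84249)/3 = 1.70872
T(2,1) = 1.71670 + (1.71670 − 1.74216)/3 = 1.70821
T(2,2) = 1.70821 + (1.70821 − 1.70872)/15 = 1.70818

1.708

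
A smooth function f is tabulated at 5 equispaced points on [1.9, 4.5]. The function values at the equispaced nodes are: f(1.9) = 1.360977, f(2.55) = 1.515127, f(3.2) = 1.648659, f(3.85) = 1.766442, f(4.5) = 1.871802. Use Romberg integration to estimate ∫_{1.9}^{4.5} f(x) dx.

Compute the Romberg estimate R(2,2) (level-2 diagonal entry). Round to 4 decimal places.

4.2589

R(0,0) (trapezoid, 1 panel, h=2.6000): 4.202613
R(1,0) (trapezoid, 2 panels, h=1.3000): 4.244563
R(2,0) (trapezoid, 4 panels, h=0.6500): 4.255301
R(1,1) = 4.244563 + (4.244563 − 4.202613)/3 = 4.258546
R(2,1) = 4.255301 + (4.255301 − 4.244563)/3 = 4.258880
R(2,2) = 4.258880 + (4.258880 − 4.258546)/15 = 4.258902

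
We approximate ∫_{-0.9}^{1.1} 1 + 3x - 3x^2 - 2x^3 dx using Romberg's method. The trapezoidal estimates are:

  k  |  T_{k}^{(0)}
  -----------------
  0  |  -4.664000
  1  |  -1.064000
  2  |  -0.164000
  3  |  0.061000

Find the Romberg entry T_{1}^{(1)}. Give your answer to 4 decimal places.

Richardson extrapolation on the trapezoidal column (denominator 4−1=3):
T_{1}^{(1)} = -1.064000 + (-1.064000 − (-4.664000))/3 = 0.136000

0.1360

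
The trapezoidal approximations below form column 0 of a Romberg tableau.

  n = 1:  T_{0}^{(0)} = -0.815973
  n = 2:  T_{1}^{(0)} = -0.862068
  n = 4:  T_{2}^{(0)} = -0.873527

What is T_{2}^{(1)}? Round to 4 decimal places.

Richardson extrapolation on the trapezoidal column (denominator 4−1=3):
T_{2}^{(1)} = -0.873527 + (-0.873527 − (-0.862068))/3 = -0.877347
(Column j=1 coincides with Simpson's rule on the same nodes.)

-0.8773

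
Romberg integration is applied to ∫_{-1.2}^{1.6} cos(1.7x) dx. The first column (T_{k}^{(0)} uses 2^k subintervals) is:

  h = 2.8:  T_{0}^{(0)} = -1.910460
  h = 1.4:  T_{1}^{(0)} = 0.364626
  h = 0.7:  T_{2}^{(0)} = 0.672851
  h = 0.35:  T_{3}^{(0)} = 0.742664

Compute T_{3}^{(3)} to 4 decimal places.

0.7655

Richardson extrapolation on the trapezoidal column (denominator 4−1=3):
T_{1}^{(1)} = (4·0.364626 − (-1.910460)) / 3 = 1.122988
T_{2}^{(1)} = (4·0.672851 − 0.364626) / 3 = 0.775593
T_{3}^{(1)} = (4·0.742664 − 0.672851) / 3 = 0.765935
T_{2}^{(2)} = (16·0.775593 − 1.122988) / 15 = 0.752433
T_{3}^{(2)} = (16·0.765935 − 0.775593) / 15 = 0.765291
T_{3}^{(3)} = (64·0.765291 − 0.752433) / 63 = 0.765495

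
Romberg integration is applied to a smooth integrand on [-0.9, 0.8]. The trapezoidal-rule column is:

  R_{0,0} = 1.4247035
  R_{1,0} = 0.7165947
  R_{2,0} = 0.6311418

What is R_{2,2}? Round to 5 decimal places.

R_{1,1} = 0.7165947 + (0.7165947 − 1.4247035)/3 = 0.4805584
R_{2,1} = 0.6311418 + (0.6311418 − 0.7165947)/3 = 0.6026575
R_{2,2} = (16·0.6026575 − 0.4805584) / 15 = 0.6107974

0.61080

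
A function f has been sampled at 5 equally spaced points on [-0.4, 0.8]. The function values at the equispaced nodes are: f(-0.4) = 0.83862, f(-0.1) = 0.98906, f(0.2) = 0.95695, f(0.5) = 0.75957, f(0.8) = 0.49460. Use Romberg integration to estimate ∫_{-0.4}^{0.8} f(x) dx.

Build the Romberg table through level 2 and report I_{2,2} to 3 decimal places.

I_{0,0} (trapezoid, 1 panel, h=1.2000): 0.79993
I_{1,0} (trapezoid, 2 panels, h=0.6000): 0.97414
I_{2,0} (trapezoid, 4 panels, h=0.3000): 1.01166
I_{1,1} = 0.97414 + (0.97414 − 0.79993)/3 = 1.03221
I_{2,1} = 1.01166 + (1.01166 − 0.97414)/3 = 1.02417
I_{2,2} = 1.02417 + (1.02417 − 1.03221)/15 = 1.02363

1.024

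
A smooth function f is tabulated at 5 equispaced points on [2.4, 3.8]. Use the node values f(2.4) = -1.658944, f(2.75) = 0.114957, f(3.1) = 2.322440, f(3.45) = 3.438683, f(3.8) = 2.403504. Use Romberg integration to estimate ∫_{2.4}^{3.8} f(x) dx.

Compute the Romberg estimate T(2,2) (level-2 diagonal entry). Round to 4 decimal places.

2.2835

T(0,0) (trapezoid, 1 panel, h=1.4000): 0.521192
T(1,0) (trapezoid, 2 panels, h=0.7000): 1.886304
T(2,0) (trapezoid, 4 panels, h=0.3500): 2.186926
T(1,1) = 1.886304 + (1.886304 − 0.521192)/3 = 2.341341
T(2,1) = 2.186926 + (2.186926 − 1.886304)/3 = 2.287133
T(2,2) = 2.287133 + (2.287133 − 2.341341)/15 = 2.283519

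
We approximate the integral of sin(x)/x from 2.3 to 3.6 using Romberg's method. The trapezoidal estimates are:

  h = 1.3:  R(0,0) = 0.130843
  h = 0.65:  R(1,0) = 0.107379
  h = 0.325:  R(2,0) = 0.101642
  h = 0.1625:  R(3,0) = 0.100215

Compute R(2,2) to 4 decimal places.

0.0997

R(1,1) = 0.107379 + (0.107379 − 0.130843)/3 = 0.099558
R(2,1) = (4·0.101642 − 0.107379) / 3 = 0.099730
R(2,2) = 0.099730 + (0.099730 − 0.099558)/15 = 0.099741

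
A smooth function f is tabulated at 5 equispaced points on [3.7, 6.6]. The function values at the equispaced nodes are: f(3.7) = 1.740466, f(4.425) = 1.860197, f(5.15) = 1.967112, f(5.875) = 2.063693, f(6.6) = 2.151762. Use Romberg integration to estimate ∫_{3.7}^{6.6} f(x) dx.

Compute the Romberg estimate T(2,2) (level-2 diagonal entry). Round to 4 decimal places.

5.6845

T(0,0) (trapezoid, 1 panel, h=2.9000): 5.643731
T(1,0) (trapezoid, 2 panels, h=1.4500): 5.674178
T(2,0) (trapezoid, 4 panels, h=0.7250): 5.681909
T(1,1) = 5.674178 + (5.674178 − 5.643731)/3 = 5.684327
T(2,1) = 5.681909 + (5.681909 − 5.674178)/3 = 5.684486
T(2,2) = 5.684486 + (5.684486 − 5.684327)/15 = 5.684497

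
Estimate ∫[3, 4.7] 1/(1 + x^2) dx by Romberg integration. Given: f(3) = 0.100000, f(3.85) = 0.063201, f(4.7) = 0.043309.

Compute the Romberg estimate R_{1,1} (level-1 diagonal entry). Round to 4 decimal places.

0.1122

R_{0,0} (trapezoid, 1 panel, h=1.7000): 0.121813
R_{1,0} (trapezoid, 2 panels, h=0.8500): 0.114627
R_{1,1} = 0.114627 + (0.114627 − 0.121813)/3 = 0.112232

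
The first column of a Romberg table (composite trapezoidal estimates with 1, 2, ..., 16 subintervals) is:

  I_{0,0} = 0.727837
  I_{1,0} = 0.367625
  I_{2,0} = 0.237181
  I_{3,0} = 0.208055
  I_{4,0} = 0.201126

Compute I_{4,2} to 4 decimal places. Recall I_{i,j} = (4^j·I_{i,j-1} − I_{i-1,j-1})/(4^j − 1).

0.1988

Richardson extrapolation on the trapezoidal column (denominator 4−1=3):
I_{3,1} = 0.208055 + (0.208055 − 0.237181)/3 = 0.198346
I_{4,1} = (4·0.201126 − 0.208055) / 3 = 0.198816
I_{4,2} = 0.198816 + (0.198816 − 0.198346)/15 = 0.198847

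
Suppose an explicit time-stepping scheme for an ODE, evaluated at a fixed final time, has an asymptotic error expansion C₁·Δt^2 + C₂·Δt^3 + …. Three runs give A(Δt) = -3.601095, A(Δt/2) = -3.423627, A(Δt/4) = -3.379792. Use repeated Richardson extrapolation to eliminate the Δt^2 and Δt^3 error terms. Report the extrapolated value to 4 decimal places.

First eliminate the Δt^2 term (factor 2^2 = 4):
  B₁ = (4·(-3.423627) − (-3.601095))/3 = -3.364471
  B₂ = (4·(-3.379792) − (-3.423627))/3 = -3.365180
Then eliminate the Δt^3 term (factor 2^3 = 8):
  (8·(-3.365180) − (-3.364471))/7 = -3.365281

-3.3653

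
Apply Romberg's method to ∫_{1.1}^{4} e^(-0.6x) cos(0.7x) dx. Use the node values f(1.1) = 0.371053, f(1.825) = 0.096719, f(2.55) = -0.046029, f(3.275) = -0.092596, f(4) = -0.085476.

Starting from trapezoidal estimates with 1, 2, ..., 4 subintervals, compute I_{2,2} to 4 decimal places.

0.0509

I_{0,0} (trapezoid, 1 panel, h=2.9000): 0.414087
I_{1,0} (trapezoid, 2 panels, h=1.4500): 0.140301
I_{2,0} (trapezoid, 4 panels, h=0.7250): 0.073140
I_{1,1} = 0.140301 + (0.140301 − 0.414087)/3 = 0.049039
I_{2,1} = 0.073140 + (0.073140 − 0.140301)/3 = 0.050753
I_{2,2} = 0.050753 + (0.050753 − 0.049039)/15 = 0.050867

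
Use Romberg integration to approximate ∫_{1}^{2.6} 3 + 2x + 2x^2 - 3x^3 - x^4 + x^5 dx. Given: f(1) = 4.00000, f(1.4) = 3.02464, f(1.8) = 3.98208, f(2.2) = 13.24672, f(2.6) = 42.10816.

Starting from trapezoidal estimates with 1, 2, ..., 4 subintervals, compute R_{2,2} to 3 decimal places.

15.844

R_{0,0} (trapezoid, 1 panel, h=1.6000): 36.88653
R_{1,0} (trapezoid, 2 panels, h=0.8000): 21.62893
R_{2,0} (trapezoid, 4 panels, h=0.4000): 17.32301
R_{1,1} = 21.62893 + (21.62893 − 36.88653)/3 = 16.54306
R_{2,1} = 17.32301 + (17.32301 − 21.62893)/3 = 15.88770
R_{2,2} = 15.88770 + (15.88770 − 16.54306)/15 = 15.84401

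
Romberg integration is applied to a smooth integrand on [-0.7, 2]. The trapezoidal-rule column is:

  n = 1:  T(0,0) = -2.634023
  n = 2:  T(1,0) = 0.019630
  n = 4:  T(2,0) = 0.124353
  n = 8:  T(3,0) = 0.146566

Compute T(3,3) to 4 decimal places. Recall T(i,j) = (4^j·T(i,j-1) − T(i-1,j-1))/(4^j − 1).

0.1543

Richardson extrapolation on the trapezoidal column (denominator 4−1=3):
T(1,1) = 0.019630 + (0.019630 − (-2.634023))/3 = 0.904181
T(2,1) = (4·0.124353 − 0.019630) / 3 = 0.159261
T(3,1) = 0.146566 + (0.146566 − 0.124353)/3 = 0.153970
T(2,2) = (16·0.159261 − 0.904181) / 15 = 0.109600
T(3,2) = (16·0.153970 − 0.159261) / 15 = 0.153617
T(3,3) = 0.153617 + (0.153617 − 0.109600)/63 = 0.154316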